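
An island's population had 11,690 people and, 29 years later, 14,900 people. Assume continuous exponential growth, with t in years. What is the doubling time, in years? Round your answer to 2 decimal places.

r = ln(14900/11690) / 29 = ln(1.27459) / 29 ≈ 0.008366 per year
doubling time = ln 2 / |r| = 0.69315 / 0.008366

doubling time ≈ 82.85 years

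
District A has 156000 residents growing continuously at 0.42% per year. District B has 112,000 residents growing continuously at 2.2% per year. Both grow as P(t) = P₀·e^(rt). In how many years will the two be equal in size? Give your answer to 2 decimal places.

t ≈ 18.62 years

156000·e^(0.0042t) = 112000·e^(0.022t)
156000/112000 = e^((0.022 − 0.0042)t) → ln(1.39286) = 0.0178·t
t = 0.33136 / 0.0178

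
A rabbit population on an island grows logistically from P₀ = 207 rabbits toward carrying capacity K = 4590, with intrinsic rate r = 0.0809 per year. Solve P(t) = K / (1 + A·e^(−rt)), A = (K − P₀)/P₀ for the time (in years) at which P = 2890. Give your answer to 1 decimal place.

A = (4590 − 207)/207 = 21.17391
2890 = 4590/(1 + 21.17391·e^(−0.0809t)) → 1 + 21.17391·e^(−0.0809t) = 1.58824
e^(−0.0809t) = 0.027781 → t = ln(35.99565)/0.0809 = 3.5834/0.0809

t ≈ 44.3 years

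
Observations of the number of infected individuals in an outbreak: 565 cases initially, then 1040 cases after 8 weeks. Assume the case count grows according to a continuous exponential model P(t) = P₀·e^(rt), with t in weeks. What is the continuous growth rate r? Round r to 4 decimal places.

r ≈ 0.0763 per week

1040 = 565 · e^(r·8)
e^(8r) = 1040/565 = 1.84071
r = ln(1.84071) / 8 = 0.61015 / 8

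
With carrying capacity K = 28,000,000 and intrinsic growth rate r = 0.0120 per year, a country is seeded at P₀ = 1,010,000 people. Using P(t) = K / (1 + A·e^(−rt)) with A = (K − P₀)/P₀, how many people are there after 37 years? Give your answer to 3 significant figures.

A = (28000000 − 1010000)/1010000 = 26.72277
P(37) = 28000000 / (1 + 26.72277·e^(−0.012·37)) = 28000000 / (1 + 26.72277·0.641465)
= 28000000 / 18.14173 ≈ 1543402.6

≈ 1,540,000 people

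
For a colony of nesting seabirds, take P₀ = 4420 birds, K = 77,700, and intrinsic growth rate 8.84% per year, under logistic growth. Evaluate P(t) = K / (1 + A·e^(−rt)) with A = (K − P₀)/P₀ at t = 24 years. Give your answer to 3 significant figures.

A = (77700 − 4420)/4420 = 16.57919
P(24) = 77700 / (1 + 16.57919·e^(−0.0884·24)) = 77700 / (1 + 16.57919·0.11984)
= 77700 / 2.98685 ≈ 26014.07

≈ 26,000 birds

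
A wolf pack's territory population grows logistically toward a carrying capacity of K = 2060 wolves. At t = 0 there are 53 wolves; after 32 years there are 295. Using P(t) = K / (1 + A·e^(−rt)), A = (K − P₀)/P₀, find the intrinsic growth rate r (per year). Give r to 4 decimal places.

A = (2060 − 53)/53 = 37.86792
295 = 2060/(1 + 37.86792·e^(−r·32)) → e^(−32r) = (6.98305 − 1)/37.86792 = 0.157998
r = −ln(0.157998)/32 = 1.84517/32

r ≈ 0.0577 per year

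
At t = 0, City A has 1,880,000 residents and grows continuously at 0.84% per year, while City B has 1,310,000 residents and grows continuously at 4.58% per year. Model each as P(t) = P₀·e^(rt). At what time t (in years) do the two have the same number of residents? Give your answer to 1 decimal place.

t ≈ 9.7 years

1880000·e^(0.0084t) = 1310000·e^(0.0458t)
1880000/1310000 = e^((0.0458 − 0.0084)t) → ln(1.43511) = 0.0374·t
t = 0.36124 / 0.0374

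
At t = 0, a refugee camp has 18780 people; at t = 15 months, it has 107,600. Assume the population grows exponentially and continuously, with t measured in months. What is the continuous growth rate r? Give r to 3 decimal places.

r ≈ 0.116 per month

107600 = 18780 · e^(r·15)
e^(15r) = 107600/18780 = 5.7295
r = ln(5.7295) / 15 = 1.74563 / 15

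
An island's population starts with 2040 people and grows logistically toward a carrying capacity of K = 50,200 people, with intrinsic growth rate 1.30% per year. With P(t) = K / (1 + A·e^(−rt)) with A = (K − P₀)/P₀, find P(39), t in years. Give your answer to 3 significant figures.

A = (50200 − 2040)/2040 = 23.60784
P(39) = 50200 / (1 + 23.60784·e^(−0.013·39)) = 50200 / (1 + 23.60784·0.6023)
= 50200 / 15.219 ≈ 3298.51

≈ 3,300 people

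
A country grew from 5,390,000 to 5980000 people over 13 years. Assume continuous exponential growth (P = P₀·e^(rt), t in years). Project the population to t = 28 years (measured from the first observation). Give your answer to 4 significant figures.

r = ln(5980000/5390000) / 13 ≈ 0.00799 per year
P(28) = 5390000 · e^(0.00799·28) = 5390000 · 1.25073 ≈ 6741460.2

≈ 6,741,000 people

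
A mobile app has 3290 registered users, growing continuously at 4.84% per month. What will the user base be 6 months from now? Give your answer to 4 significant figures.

P(6) = 3290 · e^(0.0484·6) = 3290 · e^(0.2904)
= 3290 · 1.33696 ≈ 4398.61

≈ 4,399 registered users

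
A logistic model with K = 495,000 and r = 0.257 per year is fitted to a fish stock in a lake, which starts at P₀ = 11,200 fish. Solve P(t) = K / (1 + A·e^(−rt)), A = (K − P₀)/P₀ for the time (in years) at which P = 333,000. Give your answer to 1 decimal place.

t ≈ 17.5 years

A = (495000 − 11200)/11200 = 43.19643
333000 = 495000/(1 + 43.19643·e^(−0.257t)) → 1 + 43.19643·e^(−0.257t) = 1.48649
e^(−0.257t) = 0.011262 → t = ln(88.79266)/0.257 = 4.4863/0.257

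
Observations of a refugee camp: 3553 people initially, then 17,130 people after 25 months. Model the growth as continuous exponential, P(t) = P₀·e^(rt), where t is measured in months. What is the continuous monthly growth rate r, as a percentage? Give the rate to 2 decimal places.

17130 = 3553 · e^(r·25)
e^(25r) = 17130/3553 = 4.82128
r = ln(4.82128) / 25 = 1.57304 / 25

r ≈ 6.29% per month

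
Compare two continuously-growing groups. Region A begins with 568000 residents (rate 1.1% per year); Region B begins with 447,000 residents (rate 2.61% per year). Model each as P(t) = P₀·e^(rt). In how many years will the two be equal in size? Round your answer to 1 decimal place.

568000·e^(0.011t) = 447000·e^(0.0261t)
568000/447000 = e^((0.0261 − 0.011)t) → ln(1.27069) = 0.0151·t
t = 0.23956 / 0.0151

t ≈ 15.9 years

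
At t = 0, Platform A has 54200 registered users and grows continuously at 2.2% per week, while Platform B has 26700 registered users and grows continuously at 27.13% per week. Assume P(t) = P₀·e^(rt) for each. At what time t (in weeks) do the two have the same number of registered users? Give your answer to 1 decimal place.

54200·e^(0.022t) = 26700·e^(0.2713t)
54200/26700 = e^((0.2713 − 0.022)t) → ln(2.02996) = 0.2493·t
t = 0.70802 / 0.2493

t ≈ 2.8 weeks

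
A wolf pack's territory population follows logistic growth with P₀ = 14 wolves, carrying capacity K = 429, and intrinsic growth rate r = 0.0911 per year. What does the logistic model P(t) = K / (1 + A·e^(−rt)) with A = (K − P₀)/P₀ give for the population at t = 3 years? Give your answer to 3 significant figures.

A = (429 − 14)/14 = 29.64286
P(3) = 429 / (1 + 29.64286·e^(−0.0911·3)) = 429 / (1 + 29.64286·0.760864)
= 429 / 23.5542 ≈ 18.21

≈ 18.2 wolves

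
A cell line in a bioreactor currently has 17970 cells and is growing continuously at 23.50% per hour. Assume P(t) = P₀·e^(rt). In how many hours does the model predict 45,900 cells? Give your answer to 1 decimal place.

t ≈ 4.0 hours

45900 = 17970 · e^(0.235·t)
t = ln(45900/17970) / 0.235 = ln(2.55426) / 0.235 = 0.93776 / 0.235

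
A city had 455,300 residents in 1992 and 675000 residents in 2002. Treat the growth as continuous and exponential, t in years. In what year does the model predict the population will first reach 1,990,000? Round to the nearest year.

r = ln(675000/455300) / 10 = 0.39376/10 ≈ 0.039376 per year
t = ln(1990000/455300) / r = 1.47493/0.039376 ≈ 37.46 years after 1992

year 2029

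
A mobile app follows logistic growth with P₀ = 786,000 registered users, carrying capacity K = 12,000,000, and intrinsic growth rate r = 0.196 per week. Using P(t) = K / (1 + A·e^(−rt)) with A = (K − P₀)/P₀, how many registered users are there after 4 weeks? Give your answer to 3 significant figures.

A = (12000000 − 786000)/786000 = 14.26718
P(4) = 12000000 / (1 + 14.26718·e^(−0.196·4)) = 12000000 / (1 + 14.26718·0.456576)
= 12000000 / 7.51405 ≈ 1597008.13

≈ 1,600,000 registered users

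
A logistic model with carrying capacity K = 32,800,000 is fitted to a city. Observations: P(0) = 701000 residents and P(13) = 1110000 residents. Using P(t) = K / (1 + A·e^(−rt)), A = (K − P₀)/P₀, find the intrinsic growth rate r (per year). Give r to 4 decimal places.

r ≈ 0.0363 per year

A = (32800000 − 701000)/701000 = 45.7903
1110000 = 32800000/(1 + 45.7903·e^(−r·13)) → e^(−13r) = (29.54955 − 1)/45.7903 = 0.623485
r = −ln(0.623485)/13 = 0.47243/13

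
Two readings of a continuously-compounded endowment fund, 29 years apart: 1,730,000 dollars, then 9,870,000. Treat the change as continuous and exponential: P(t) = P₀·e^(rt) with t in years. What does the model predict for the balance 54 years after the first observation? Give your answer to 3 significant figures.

≈ 44,300,000 dollars

r = ln(9870000/1730000) / 29 ≈ 0.060048 per year
P(54) = 1730000 · e^(0.060048·54) = 1730000 · 25.59934 ≈ 44286866.6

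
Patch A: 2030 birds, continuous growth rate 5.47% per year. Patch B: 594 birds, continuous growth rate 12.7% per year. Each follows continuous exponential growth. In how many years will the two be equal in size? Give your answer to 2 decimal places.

t ≈ 17.00 years

2030·e^(0.0547t) = 594·e^(0.127t)
2030/594 = e^((0.127 − 0.0547)t) → ln(3.41751) = 0.0723·t
t = 1.22891 / 0.0723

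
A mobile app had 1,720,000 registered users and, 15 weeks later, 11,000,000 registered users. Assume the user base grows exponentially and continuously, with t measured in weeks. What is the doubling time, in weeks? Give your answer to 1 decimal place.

r = ln(11000000/1720000) / 15 = ln(6.39535) / 15 ≈ 0.123705 per week
doubling time = ln 2 / |r| = 0.69315 / 0.123705

doubling time ≈ 5.6 weeks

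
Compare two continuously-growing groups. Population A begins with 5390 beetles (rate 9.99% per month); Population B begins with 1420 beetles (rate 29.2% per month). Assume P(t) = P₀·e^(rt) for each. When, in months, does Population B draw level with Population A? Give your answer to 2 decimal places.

5390·e^(0.0999t) = 1420·e^(0.292t)
5390/1420 = e^((0.292 − 0.0999)t) → ln(3.79577) = 0.1921·t
t = 1.33389 / 0.1921

t ≈ 6.94 months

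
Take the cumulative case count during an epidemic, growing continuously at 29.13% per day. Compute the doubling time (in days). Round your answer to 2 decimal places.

doubling time ≈ 2.38 days

doubling time = ln(2) / |r| = 0.69315 / 0.2913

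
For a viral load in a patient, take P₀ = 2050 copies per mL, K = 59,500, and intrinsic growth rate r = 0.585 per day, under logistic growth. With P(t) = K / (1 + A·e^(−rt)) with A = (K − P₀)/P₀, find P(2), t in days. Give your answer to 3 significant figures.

≈ 6,140 copies per mL

A = (59500 − 2050)/2050 = 28.02439
P(2) = 59500 / (1 + 28.02439·e^(−0.585·2)) = 59500 / (1 + 28.02439·0.310367)
= 59500 / 9.69784 ≈ 6135.38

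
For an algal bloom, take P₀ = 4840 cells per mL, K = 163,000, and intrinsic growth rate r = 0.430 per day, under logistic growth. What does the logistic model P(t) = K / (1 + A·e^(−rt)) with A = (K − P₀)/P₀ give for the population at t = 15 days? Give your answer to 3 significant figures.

A = (163000 − 4840)/4840 = 32.67769
P(15) = 163000 / (1 + 32.67769·e^(−0.43·15)) = 163000 / (1 + 32.67769·0.001581)
= 163000 / 1.05165 ≈ 154994.86

≈ 155,000 cells per mL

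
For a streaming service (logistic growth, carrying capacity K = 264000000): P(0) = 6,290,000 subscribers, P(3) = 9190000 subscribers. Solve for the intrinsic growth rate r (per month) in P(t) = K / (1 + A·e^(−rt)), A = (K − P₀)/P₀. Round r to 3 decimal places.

r ≈ 0.130 per month

A = (264000000 − 6290000)/6290000 = 40.97138
9190000 = 264000000/(1 + 40.97138·e^(−r·3)) → e^(−3r) = (28.72688 − 1)/40.97138 = 0.676738
r = −ln(0.676738)/3 = 0.39047/3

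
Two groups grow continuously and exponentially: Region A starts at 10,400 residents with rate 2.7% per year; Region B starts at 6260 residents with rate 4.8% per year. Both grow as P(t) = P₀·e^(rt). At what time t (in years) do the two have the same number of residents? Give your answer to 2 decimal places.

t ≈ 24.17 years

10400·e^(0.027t) = 6260·e^(0.048t)
10400/6260 = e^((0.048 − 0.027)t) → ln(1.66134) = 0.021·t
t = 0.50763 / 0.021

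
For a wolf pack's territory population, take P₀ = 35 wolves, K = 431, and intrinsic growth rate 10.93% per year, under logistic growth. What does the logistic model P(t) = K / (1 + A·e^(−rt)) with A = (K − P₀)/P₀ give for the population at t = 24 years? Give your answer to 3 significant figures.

≈ 237 wolves

A = (431 − 35)/35 = 11.31429
P(24) = 431 / (1 + 11.31429·e^(−0.1093·24)) = 431 / (1 + 11.31429·0.07257)
= 431 / 1.82108 ≈ 236.67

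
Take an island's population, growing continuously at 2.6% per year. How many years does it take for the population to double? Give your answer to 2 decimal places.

doubling time = ln(2) / |r| = 0.69315 / 0.026

doubling time ≈ 26.66 years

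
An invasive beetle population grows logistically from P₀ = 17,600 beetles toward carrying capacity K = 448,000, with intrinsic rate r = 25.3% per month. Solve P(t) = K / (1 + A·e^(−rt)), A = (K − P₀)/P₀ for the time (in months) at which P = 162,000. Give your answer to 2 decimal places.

A = (448000 − 17600)/17600 = 24.45455
162000 = 448000/(1 + 24.45455·e^(−0.253t)) → 1 + 24.45455·e^(−0.253t) = 2.76543
e^(−0.253t) = 0.072192 → t = ln(13.85188)/0.253 = 2.62842/0.253

t ≈ 10.39 months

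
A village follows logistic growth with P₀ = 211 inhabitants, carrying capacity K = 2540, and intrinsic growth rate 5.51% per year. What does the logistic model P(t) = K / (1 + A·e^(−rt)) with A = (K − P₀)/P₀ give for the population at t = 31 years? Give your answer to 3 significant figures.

A = (2540 − 211)/211 = 11.03791
P(31) = 2540 / (1 + 11.03791·e^(−0.0551·31)) = 2540 / (1 + 11.03791·0.18121)
= 2540 / 3.00018 ≈ 846.62

≈ 847 inhabitants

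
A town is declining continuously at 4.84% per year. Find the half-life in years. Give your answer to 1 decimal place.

half-life ≈ 14.3 years

half-life = ln(2) / |r| = 0.69315 / 0.0484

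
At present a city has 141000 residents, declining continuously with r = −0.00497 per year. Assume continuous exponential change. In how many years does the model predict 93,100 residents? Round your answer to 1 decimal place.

93100 = 141000 · e^(-0.00497·t)
t = ln(93100/141000) / -0.00497 = ln(0.66028) / -0.00497 = -0.41509 / -0.00497

t ≈ 83.5 years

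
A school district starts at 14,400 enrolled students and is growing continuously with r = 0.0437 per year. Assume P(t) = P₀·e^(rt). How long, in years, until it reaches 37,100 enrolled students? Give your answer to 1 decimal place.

t ≈ 21.7 years

37100 = 14400 · e^(0.0437·t)
t = ln(37100/14400) / 0.0437 = ln(2.57639) / 0.0437 = 0.94639 / 0.0437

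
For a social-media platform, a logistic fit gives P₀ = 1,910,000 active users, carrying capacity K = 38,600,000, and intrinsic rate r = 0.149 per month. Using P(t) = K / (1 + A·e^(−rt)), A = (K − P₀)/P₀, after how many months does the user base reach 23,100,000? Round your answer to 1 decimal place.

t ≈ 22.5 months

A = (38600000 − 1910000)/1910000 = 19.20942
23100000 = 38600000/(1 + 19.20942·e^(−0.149t)) → 1 + 19.20942·e^(−0.149t) = 1.671
e^(−0.149t) = 0.034931 → t = ln(28.62824)/0.149 = 3.35439/0.149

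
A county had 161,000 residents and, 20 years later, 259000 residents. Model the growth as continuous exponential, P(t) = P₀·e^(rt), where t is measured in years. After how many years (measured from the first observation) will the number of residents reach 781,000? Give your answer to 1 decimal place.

t ≈ 66.4 years

r = ln(259000/161000) / 20 ≈ 0.023771 per year
t = ln(781000/161000) / r = 1.57917 / 0.023771 ≈ 66.432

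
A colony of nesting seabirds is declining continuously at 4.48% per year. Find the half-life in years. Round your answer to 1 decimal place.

half-life = ln(2) / |r| = 0.69315 / 0.0448

half-life ≈ 15.5 years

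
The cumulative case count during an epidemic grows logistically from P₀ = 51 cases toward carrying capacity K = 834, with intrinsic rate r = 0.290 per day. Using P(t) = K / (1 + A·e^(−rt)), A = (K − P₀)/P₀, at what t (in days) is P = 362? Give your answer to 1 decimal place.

A = (834 − 51)/51 = 15.35294
362 = 834/(1 + 15.35294·e^(−0.29t)) → 1 + 15.35294·e^(−0.29t) = 2.30387
e^(−0.29t) = 0.084926 → t = ln(11.77493)/0.29 = 2.46597/0.29

t ≈ 8.5 days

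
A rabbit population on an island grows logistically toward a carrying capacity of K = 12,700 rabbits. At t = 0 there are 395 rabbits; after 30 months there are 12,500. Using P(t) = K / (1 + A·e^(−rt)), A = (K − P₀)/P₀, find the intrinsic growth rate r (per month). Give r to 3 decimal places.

A = (12700 − 395)/395 = 31.1519
12500 = 12700/(1 + 31.1519·e^(−r·30)) → e^(−30r) = (1.016 − 1)/31.1519 = 0.000514
r = −ln(0.000514)/30 = 7.57404/30

r ≈ 0.252 per month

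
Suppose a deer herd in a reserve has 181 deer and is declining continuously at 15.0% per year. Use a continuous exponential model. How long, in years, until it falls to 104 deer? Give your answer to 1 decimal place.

t ≈ 3.7 years

104 = 181 · e^(-0.15·t)
t = ln(104/181) / -0.15 = ln(0.57459) / -0.15 = -0.55411 / -0.15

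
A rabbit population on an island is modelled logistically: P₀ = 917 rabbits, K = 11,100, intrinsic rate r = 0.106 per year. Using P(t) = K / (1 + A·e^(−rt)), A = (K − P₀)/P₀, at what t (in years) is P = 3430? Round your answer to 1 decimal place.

A = (11100 − 917)/917 = 11.10469
3430 = 11100/(1 + 11.10469·e^(−0.106t)) → 1 + 11.10469·e^(−0.106t) = 3.23615
e^(−0.106t) = 0.20137 → t = ln(4.96598)/0.106 = 1.60261/0.106

t ≈ 15.1 years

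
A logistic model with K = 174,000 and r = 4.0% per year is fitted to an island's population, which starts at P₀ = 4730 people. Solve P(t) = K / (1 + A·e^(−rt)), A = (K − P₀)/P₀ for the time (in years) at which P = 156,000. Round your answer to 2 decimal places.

t ≈ 143.43 years

A = (174000 − 4730)/4730 = 35.78647
156000 = 174000/(1 + 35.78647·e^(−0.04t)) → 1 + 35.78647·e^(−0.04t) = 1.11538
e^(−0.04t) = 0.003224 → t = ln(310.1494)/0.04 = 5.73705/0.04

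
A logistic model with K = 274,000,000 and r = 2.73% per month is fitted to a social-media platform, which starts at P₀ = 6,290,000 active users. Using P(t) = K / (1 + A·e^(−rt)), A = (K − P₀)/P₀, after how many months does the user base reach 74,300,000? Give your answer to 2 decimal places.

t ≈ 101.18 months

A = (274000000 − 6290000)/6290000 = 42.56121
74300000 = 274000000/(1 + 42.56121·e^(−0.0273t)) → 1 + 42.56121·e^(−0.0273t) = 3.68775
e^(−0.0273t) = 0.06315 → t = ln(15.83524)/0.0273 = 2.76224/0.0273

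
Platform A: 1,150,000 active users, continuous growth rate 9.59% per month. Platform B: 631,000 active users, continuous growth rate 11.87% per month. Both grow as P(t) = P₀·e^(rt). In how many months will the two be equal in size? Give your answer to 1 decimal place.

t ≈ 26.3 months

1150000·e^(0.0959t) = 631000·e^(0.1187t)
1150000/631000 = e^((0.1187 − 0.0959)t) → ln(1.8225) = 0.0228·t
t = 0.60021 / 0.0228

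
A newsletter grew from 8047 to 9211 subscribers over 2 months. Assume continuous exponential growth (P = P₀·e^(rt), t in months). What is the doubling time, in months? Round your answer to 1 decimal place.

doubling time ≈ 10.3 months

r = ln(9211/8047) / 2 = ln(1.14465) / 2 ≈ 0.06755 per month
doubling time = ln 2 / |r| = 0.69315 / 0.06755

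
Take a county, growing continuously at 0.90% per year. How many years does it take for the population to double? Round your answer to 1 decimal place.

doubling time ≈ 77.0 years

doubling time = ln(2) / |r| = 0.69315 / 0.009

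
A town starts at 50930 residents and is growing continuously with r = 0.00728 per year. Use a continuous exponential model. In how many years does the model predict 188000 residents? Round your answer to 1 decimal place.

188000 = 50930 · e^(0.00728·t)
t = ln(188000/50930) / 0.00728 = ln(3.69134) / 0.00728 = 1.30599 / 0.00728

t ≈ 179.4 years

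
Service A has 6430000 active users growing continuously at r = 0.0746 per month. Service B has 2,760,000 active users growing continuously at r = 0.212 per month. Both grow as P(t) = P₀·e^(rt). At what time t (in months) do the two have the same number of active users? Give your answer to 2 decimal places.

6430000·e^(0.0746t) = 2760000·e^(0.212t)
6430000/2760000 = e^((0.212 − 0.0746)t) → ln(2.32971) = 0.1374·t
t = 0.84574 / 0.1374

t ≈ 6.16 months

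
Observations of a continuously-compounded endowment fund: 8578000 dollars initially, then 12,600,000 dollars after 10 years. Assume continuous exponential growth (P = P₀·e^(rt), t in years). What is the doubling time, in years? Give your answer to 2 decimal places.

doubling time ≈ 18.03 years

r = ln(12600000/8578000) / 10 = ln(1.46887) / 10 ≈ 0.03845 per year
doubling time = ln 2 / |r| = 0.69315 / 0.03845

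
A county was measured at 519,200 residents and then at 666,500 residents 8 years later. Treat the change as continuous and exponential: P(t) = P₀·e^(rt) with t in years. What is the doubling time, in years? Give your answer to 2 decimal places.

doubling time ≈ 22.20 years

r = ln(666500/519200) / 8 = ln(1.28371) / 8 ≈ 0.031219 per year
doubling time = ln 2 / |r| = 0.69315 / 0.031219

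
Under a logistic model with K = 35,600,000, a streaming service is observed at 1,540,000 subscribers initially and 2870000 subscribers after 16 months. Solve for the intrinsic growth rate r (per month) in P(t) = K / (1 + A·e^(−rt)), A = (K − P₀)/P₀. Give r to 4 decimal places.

r ≈ 0.0414 per month

A = (35600000 − 1540000)/1540000 = 22.11688
2870000 = 35600000/(1 + 22.11688·e^(−r·16)) → e^(−16r) = (12.40418 − 1)/22.11688 = 0.515632
r = −ln(0.515632)/16 = 0.66236/16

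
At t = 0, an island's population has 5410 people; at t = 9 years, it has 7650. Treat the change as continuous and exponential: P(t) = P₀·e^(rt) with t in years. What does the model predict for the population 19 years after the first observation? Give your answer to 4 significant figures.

≈ 11,240 people

r = ln(7650/5410) / 9 ≈ 0.038495 per year
P(19) = 5410 · e^(0.038495·19) = 5410 · 2.078 ≈ 11242.01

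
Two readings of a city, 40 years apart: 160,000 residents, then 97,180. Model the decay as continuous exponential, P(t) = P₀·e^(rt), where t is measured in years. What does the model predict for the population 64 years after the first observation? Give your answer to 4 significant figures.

≈ 72,050 residents

r = ln(97180/160000) / 40 ≈ -0.012465 per year
P(64) = 160000 · e^(-0.012465·64) = 160000 · 0.45033 ≈ 72052.83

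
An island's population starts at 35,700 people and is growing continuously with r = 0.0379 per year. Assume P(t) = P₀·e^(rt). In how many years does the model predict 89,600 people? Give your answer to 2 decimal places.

t ≈ 24.28 years

89600 = 35700 · e^(0.0379·t)
t = ln(89600/35700) / 0.0379 = ln(2.5098) / 0.0379 = 0.9202 / 0.0379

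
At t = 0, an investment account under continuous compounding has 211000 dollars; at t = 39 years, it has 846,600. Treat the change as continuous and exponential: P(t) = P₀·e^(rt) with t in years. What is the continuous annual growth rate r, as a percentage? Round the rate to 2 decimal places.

r ≈ 3.56% per year

846600 = 211000 · e^(r·39)
e^(39r) = 846600/211000 = 4.01232
r = ln(4.01232) / 39 = 1.38937 / 39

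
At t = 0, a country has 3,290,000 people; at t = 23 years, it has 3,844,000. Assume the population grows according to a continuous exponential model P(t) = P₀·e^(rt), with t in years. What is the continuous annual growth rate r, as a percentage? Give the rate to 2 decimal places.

r ≈ 0.68% per year

3844000 = 3290000 · e^(r·23)
e^(23r) = 3844000/3290000 = 1.16839
r = ln(1.16839) / 23 = 0.15563 / 23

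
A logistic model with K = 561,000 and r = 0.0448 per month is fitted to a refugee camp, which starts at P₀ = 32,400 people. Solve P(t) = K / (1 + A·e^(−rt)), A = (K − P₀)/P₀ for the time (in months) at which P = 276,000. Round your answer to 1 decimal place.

A = (561000 − 32400)/32400 = 16.31481
276000 = 561000/(1 + 16.31481·e^(−0.0448t)) → 1 + 16.31481·e^(−0.0448t) = 2.03261
e^(−0.0448t) = 0.063293 → t = ln(15.79961)/0.0448 = 2.75999/0.0448

t ≈ 61.6 months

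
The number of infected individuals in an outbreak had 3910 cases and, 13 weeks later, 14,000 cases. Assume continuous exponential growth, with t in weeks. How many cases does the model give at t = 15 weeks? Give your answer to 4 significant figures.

≈ 17,040 cases

r = ln(14000/3910) / 13 ≈ 0.098117 per week
P(15) = 3910 · e^(0.098117·15) = 3910 · 4.35687 ≈ 17035.36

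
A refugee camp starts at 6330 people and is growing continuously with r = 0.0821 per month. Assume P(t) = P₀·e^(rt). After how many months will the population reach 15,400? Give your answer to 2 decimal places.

t ≈ 10.83 months

15400 = 6330 · e^(0.0821·t)
t = ln(15400/6330) / 0.0821 = ln(2.43286) / 0.0821 = 0.88907 / 0.0821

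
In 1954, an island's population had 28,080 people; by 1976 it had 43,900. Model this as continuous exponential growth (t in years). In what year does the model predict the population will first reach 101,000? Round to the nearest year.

year 2017

r = ln(43900/28080) / 22 = 0.44686/22 ≈ 0.020312 per year
t = ln(101000/28080) / r = 1.28006/0.020312 ≈ 63.02 years after 1954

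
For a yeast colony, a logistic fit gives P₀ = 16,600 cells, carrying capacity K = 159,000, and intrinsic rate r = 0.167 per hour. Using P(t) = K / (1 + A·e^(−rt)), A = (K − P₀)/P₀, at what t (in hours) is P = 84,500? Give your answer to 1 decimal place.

A = (159000 − 16600)/16600 = 8.57831
84500 = 159000/(1 + 8.57831·e^(−0.167t)) → 1 + 8.57831·e^(−0.167t) = 1.88166
e^(−0.167t) = 0.102777 → t = ln(9.72976)/0.167 = 2.27519/0.167

t ≈ 13.6 hours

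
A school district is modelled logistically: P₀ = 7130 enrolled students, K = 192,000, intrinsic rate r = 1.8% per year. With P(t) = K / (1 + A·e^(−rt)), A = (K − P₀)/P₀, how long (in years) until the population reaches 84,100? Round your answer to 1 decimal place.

A = (192000 − 7130)/7130 = 25.92847
84100 = 192000/(1 + 25.92847·e^(−0.018t)) → 1 + 25.92847·e^(−0.018t) = 2.283
e^(−0.018t) = 0.049482 → t = ln(20.20931)/0.018 = 3.00614/0.018

t ≈ 167.0 years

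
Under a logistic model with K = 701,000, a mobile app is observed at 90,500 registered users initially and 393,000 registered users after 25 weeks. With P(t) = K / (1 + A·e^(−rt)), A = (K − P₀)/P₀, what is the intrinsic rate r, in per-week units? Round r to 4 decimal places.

A = (701000 − 90500)/90500 = 6.74586
393000 = 701000/(1 + 6.74586·e^(−r·25)) → e^(−25r) = (1.78372 − 1)/6.74586 = 0.116177
r = −ln(0.116177)/25 = 2.15264/25

r ≈ 0.0861 per week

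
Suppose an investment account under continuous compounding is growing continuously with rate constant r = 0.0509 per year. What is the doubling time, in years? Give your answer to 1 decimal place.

doubling time = ln(2) / |r| = 0.69315 / 0.0509

doubling time ≈ 13.6 years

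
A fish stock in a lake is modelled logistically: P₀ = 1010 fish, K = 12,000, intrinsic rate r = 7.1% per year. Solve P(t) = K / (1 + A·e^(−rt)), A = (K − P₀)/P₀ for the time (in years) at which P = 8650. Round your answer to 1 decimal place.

t ≈ 47.0 years

A = (12000 − 1010)/1010 = 10.88119
8650 = 12000/(1 + 10.88119·e^(−0.071t)) → 1 + 10.88119·e^(−0.071t) = 1.38728
e^(−0.071t) = 0.035592 → t = ln(28.0962)/0.071 = 3.33563/0.071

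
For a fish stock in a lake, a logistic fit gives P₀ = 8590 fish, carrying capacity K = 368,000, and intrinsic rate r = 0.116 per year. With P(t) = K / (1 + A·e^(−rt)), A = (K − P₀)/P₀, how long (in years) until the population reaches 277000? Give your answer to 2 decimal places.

A = (368000 − 8590)/8590 = 41.84051
277000 = 368000/(1 + 41.84051·e^(−0.116t)) → 1 + 41.84051·e^(−0.116t) = 1.32852
e^(−0.116t) = 0.007852 → t = ln(127.36068)/0.116 = 4.84702/0.116

t ≈ 41.78 years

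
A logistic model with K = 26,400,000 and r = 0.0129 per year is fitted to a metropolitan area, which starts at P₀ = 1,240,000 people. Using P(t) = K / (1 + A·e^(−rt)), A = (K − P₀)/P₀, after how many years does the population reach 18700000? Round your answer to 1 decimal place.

A = (26400000 − 1240000)/1240000 = 20.29032
18700000 = 26400000/(1 + 20.29032·e^(−0.0129t)) → 1 + 20.29032·e^(−0.0129t) = 1.41176
e^(−0.0129t) = 0.020294 → t = ln(49.2765)/0.0129 = 3.89745/0.0129

t ≈ 302.1 years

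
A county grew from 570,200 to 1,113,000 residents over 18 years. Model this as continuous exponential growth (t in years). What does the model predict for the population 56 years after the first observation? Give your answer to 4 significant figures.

r = ln(1113000/570200) / 18 ≈ 0.037157 per year
P(56) = 570200 · e^(0.037157·56) = 570200 · 8.01084 ≈ 4567781.11

≈ 4,568,000 residents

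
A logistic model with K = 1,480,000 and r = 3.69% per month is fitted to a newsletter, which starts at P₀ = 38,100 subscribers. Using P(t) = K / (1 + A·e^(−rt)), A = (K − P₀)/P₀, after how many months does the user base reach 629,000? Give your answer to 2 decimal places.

t ≈ 90.28 months

A = (1480000 − 38100)/38100 = 37.84514
629000 = 1480000/(1 + 37.84514·e^(−0.0369t)) → 1 + 37.84514·e^(−0.0369t) = 2.35294
e^(−0.0369t) = 0.035749 → t = ln(27.9725)/0.0369 = 3.33122/0.0369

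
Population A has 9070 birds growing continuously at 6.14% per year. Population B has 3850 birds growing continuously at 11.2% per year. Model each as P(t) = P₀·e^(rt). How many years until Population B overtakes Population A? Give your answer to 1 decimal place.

t ≈ 16.9 years

9070·e^(0.0614t) = 3850·e^(0.112t)
9070/3850 = e^((0.112 − 0.0614)t) → ln(2.35584) = 0.0506·t
t = 0.8569 / 0.0506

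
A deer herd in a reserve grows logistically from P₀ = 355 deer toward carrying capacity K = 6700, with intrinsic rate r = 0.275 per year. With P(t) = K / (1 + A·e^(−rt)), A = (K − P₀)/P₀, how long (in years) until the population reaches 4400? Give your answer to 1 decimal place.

A = (6700 − 355)/355 = 17.87324
4400 = 6700/(1 + 17.87324·e^(−0.275t)) → 1 + 17.87324·e^(−0.275t) = 1.52273
e^(−0.275t) = 0.029246 → t = ln(34.19228)/0.275 = 3.532/0.275

t ≈ 12.8 years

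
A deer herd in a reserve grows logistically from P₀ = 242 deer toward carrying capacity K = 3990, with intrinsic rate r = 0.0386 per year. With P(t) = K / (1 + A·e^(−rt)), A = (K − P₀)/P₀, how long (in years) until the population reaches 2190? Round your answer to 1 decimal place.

t ≈ 76.1 years

A = (3990 − 242)/242 = 15.4876
2190 = 3990/(1 + 15.4876·e^(−0.0386t)) → 1 + 15.4876·e^(−0.0386t) = 1.82192
e^(−0.0386t) = 0.053069 → t = ln(18.84325)/0.0386 = 2.93615/0.0386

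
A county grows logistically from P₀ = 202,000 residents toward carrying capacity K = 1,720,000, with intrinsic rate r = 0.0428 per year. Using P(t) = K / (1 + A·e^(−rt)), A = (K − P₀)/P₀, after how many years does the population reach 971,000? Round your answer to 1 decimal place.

t ≈ 53.2 years

A = (1720000 − 202000)/202000 = 7.51485
971000 = 1720000/(1 + 7.51485·e^(−0.0428t)) → 1 + 7.51485·e^(−0.0428t) = 1.77137
e^(−0.0428t) = 0.102646 → t = ln(9.74222)/0.0428 = 2.27647/0.0428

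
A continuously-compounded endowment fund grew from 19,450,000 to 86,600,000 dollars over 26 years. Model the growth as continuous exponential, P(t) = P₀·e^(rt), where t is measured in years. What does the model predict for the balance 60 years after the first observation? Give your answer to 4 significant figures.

r = ln(86600000/19450000) / 26 ≈ 0.05744 per year
P(60) = 19450000 · e^(0.05744·60) = 19450000 · 31.38812 ≈ 610498894.52

≈ 610,500,000 dollars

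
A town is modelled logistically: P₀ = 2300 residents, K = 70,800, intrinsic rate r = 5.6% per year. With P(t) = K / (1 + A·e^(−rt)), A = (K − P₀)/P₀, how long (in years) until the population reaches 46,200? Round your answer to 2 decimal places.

A = (70800 − 2300)/2300 = 29.78261
46200 = 70800/(1 + 29.78261·e^(−0.056t)) → 1 + 29.78261·e^(−0.056t) = 1.53247
e^(−0.056t) = 0.017878 → t = ln(55.93319)/0.056 = 4.02416/0.056

t ≈ 71.86 years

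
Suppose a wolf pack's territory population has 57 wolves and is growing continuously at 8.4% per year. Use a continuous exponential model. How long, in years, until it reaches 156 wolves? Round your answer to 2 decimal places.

156 = 57 · e^(0.084·t)
t = ln(156/57) / 0.084 = ln(2.73684) / 0.084 = 1.0068 / 0.084

t ≈ 11.99 years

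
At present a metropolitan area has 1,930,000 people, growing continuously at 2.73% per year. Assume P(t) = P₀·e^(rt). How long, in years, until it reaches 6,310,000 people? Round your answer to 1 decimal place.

t ≈ 43.4 years

6310000 = 1930000 · e^(0.0273·t)
t = ln(6310000/1930000) / 0.0273 = ln(3.26943) / 0.0273 = 1.18462 / 0.0273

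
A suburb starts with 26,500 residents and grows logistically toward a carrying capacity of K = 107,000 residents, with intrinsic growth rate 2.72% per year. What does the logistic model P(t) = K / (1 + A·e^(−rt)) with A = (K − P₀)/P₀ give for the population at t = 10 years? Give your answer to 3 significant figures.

≈ 32,300 residents

A = (107000 − 26500)/26500 = 3.03774
P(10) = 107000 / (1 + 3.03774·e^(−0.0272·10)) = 107000 / (1 + 3.03774·0.761854)
= 107000 / 3.31431 ≈ 32284.23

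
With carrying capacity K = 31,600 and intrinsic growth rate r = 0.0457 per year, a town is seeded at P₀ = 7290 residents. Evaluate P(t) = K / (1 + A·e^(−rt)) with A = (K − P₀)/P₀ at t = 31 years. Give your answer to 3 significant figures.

≈ 17,500 residents

A = (31600 − 7290)/7290 = 3.33471
P(31) = 31600 / (1 + 3.33471·e^(−0.0457·31)) = 31600 / (1 + 3.33471·0.242513)
= 31600 / 1.80871 ≈ 17471.02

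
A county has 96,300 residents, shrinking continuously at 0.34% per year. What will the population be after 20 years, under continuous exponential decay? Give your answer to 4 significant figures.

≈ 89,970 residents

P(20) = 96300 · e^(-0.0034·20) = 96300 · e^(-0.068)
= 96300 · 0.93426 ≈ 89969.28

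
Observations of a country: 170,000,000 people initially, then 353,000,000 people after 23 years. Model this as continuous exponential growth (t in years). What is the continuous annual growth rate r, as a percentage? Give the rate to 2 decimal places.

r ≈ 3.18% per year

353000000 = 170000000 · e^(r·23)
e^(23r) = 353000000/170000000 = 2.07647
r = ln(2.07647) / 23 = 0.73067 / 23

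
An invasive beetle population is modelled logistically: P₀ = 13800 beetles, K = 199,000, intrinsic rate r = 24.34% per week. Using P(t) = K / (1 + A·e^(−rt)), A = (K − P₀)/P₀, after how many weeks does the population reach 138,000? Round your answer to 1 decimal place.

t ≈ 14.0 weeks

A = (199000 − 13800)/13800 = 13.42029
138000 = 199000/(1 + 13.42029·e^(−0.2434t)) → 1 + 13.42029·e^(−0.2434t) = 1.44203
e^(−0.2434t) = 0.032937 → t = ln(30.36066)/0.2434 = 3.41315/0.2434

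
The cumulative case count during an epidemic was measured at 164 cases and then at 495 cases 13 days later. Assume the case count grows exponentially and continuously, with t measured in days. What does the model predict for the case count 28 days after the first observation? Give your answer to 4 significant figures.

r = ln(495/164) / 13 ≈ 0.084976 per day
P(28) = 164 · e^(0.084976·28) = 164 · 10.79772 ≈ 1770.83

≈ 1,771 cases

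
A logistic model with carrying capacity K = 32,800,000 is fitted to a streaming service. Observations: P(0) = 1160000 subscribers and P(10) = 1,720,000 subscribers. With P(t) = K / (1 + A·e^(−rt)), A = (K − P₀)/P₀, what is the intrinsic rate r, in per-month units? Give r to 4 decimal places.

r ≈ 0.0412 per month

A = (32800000 − 1160000)/1160000 = 27.27586
1720000 = 32800000/(1 + 27.27586·e^(−r·10)) → e^(−10r) = (19.06977 − 1)/27.27586 = 0.662482
r = −ln(0.662482)/10 = 0.41176/10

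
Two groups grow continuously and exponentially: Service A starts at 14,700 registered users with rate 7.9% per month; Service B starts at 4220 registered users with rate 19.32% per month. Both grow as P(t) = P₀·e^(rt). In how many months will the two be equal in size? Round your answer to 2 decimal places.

t ≈ 10.93 months

14700·e^(0.079t) = 4220·e^(0.1932t)
14700/4220 = e^((0.1932 − 0.079)t) → ln(3.48341) = 0.1142·t
t = 1.24801 / 0.1142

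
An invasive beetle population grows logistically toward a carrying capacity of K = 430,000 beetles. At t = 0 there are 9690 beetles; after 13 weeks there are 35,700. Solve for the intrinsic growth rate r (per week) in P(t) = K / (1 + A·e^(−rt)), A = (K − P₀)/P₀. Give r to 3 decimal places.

r ≈ 0.105 per week

A = (430000 − 9690)/9690 = 43.37564
35700 = 430000/(1 + 43.37564·e^(−r·13)) → e^(−13r) = (12.04482 − 1)/43.37564 = 0.254632
r = −ln(0.254632)/13 = 1.36794/13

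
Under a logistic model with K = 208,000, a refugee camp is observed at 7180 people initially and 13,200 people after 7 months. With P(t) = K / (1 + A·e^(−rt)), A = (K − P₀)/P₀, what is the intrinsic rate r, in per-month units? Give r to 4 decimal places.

r ≈ 0.0913 per month

A = (208000 − 7180)/7180 = 27.96936
13200 = 208000/(1 + 27.96936·e^(−r·7)) → e^(−7r) = (15.75758 − 1)/27.96936 = 0.527634
r = −ln(0.527634)/7 = 0.63935/7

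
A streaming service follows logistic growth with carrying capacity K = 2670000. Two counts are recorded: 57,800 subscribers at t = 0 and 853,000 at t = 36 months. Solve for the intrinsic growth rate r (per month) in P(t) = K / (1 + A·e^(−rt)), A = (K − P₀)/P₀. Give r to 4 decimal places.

A = (2670000 − 57800)/57800 = 45.19377
853000 = 2670000/(1 + 45.19377·e^(−r·36)) → e^(−36r) = (3.13013 − 1)/45.19377 = 0.047133
r = −ln(0.047133)/36 = 3.05478/36

r ≈ 0.0849 per month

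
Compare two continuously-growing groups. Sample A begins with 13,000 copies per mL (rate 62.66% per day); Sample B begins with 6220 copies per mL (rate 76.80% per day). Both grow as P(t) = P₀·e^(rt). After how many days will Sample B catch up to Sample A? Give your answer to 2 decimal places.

13000·e^(0.6266t) = 6220·e^(0.768t)
13000/6220 = e^((0.768 − 0.6266)t) → ln(2.09003) = 0.1414·t
t = 0.73718 / 0.1414

t ≈ 5.21 days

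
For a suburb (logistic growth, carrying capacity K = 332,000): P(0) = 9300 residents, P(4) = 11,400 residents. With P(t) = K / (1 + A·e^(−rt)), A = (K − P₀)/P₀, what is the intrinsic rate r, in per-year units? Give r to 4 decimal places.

r ≈ 0.0525 per year

A = (332000 − 9300)/9300 = 34.69892
11400 = 332000/(1 + 34.69892·e^(−r·4)) → e^(−4r) = (29.12281 − 1)/34.69892 = 0.810481
r = −ln(0.810481)/4 = 0.21013/4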